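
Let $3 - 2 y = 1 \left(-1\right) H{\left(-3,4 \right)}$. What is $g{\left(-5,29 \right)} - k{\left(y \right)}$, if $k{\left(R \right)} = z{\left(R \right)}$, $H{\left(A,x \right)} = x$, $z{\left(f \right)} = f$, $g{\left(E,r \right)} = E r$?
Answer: $- \frac{297}{2} \approx -148.5$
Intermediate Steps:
$y = \frac{7}{2}$ ($y = \frac{3}{2} - \frac{1 \left(-1\right) 4}{2} = \frac{3}{2} - \frac{\left(-1\right) 4}{2} = \frac{3}{2} - -2 = \frac{3}{2} + 2 = \frac{7}{2} \approx 3.5$)
$k{\left(R \right)} = R$
$g{\left(-5,29 \right)} - k{\left(y \right)} = \left(-5\right) 29 - \frac{7}{2} = -145 - \frac{7}{2} = - \frac{297}{2}$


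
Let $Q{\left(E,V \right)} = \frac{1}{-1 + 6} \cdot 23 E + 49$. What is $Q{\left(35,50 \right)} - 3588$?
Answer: $-3378$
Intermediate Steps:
$Q{\left(E,V \right)} = 49 + \frac{23 E}{5}$ ($Q{\left(E,V \right)} = \frac{1}{5} \cdot 23 E + 49 = \frac{23 E}{5} + 49 = 49 + \frac{23 E}{5}$)
$Q{\left(35,50 \right)} - 3588 = \left(49 + \frac{23}{5} \cdot 35\right) - 3588 = \left(49 + 161\right) - 3588 = 210 - 3588 = -3378$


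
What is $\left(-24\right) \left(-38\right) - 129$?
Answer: $783$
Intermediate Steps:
$\left(-24\right) \left(-38\right) - 129 = 912 - 129 = 783$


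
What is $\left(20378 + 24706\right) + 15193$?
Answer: $60277$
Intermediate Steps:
$\left(20378 + 24706\right) + 15193 = 45084 + 15193 = 60277$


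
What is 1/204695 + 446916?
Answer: 91481470621/204695 ≈ 4.4692e+5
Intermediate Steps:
1/204695 + 446916 = 91481470621/204695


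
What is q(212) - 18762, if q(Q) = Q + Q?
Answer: -18338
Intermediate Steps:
q(Q) = 2*Q
q(212) - 18762 = 2*212 - 18762 = 424 - 18762 = -18338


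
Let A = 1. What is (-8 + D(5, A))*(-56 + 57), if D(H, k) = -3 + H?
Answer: -6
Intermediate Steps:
(-8 + D(5, A))*(-56 + 57) = (-8 + (-3 + 5))*(-56 + 57) = (-8 + 2)*1 = -6*1 = -6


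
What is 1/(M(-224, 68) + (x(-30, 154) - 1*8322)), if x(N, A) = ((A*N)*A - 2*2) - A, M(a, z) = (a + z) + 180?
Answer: -1/719936 ≈ -1.3890e-6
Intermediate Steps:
M(a, z) = 180 + a + z
x(N, A) = -4 - A + N*A² (x(N, A) = (N*A² - 4) - A = (-4 + N*A²) - A = -4 - A + N*A²)
1/(M(-224, 68) + (x(-30, 154) - 1*8322)) = 1/((180 - 224 + 68) + ((-4 - 1*154 - 30*154²) - 1*8322)) = 1/(24 + ((-4 - 154 - 30*23716) - 8322)) = 1/(24 + ((-4 - 154 - 711480) - 8322)) = 1/(24 + (-711638 - 8322)) = 1/(24 - 719960) = 1/(-719936) = -1/719936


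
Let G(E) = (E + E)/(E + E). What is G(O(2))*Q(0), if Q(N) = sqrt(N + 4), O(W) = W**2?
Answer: 2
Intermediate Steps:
G(E) = 1 (G(E) = (2*E)/((2*E)) = (2*E)*(1/(2*E)) = 1)
Q(N) = sqrt(4 + N)
G(O(2))*Q(0) = 1*sqrt(4 + 0) = 1*sqrt(4) = 1*2 = 2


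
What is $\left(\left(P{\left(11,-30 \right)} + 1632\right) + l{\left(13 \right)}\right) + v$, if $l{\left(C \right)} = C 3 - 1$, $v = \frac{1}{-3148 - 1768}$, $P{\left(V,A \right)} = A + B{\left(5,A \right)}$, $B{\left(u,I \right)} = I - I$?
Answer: $\frac{8062239}{4916} \approx 1640.0$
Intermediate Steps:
$B{\left(u,I \right)} = 0$
$P{\left(V,A \right)} = A$ ($P{\left(V,A \right)} = A + 0 = A$)
$v = - \frac{1}{4916}$ ($v = \frac{1}{-4916} = - \frac{1}{4916} \approx -0.00020342$)
$l{\left(C \right)} = -1 + 3 C$ ($l{\left(C \right)} = 3 C - 1 = -1 + 3 C$)
$\left(\left(P{\left(11,-30 \right)} + 1632\right) + l{\left(13 \right)}\right) + v = \left(\left(-30 + 1632\right) + \left(-1 + 3 \cdot 13\right)\right) - \frac{1}{4916} = \left(1602 + \left(-1 + 39\right)\right) - \frac{1}{4916} = \left(1602 + 38\right) - \frac{1}{4916} = 1640 - \frac{1}{4916} = \frac{8062239}{4916}$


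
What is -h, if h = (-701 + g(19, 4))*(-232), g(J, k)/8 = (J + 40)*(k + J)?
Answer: 2355960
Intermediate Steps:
g(J, k) = 8*(40 + J)*(J + k) (g(J, k) = 8*((J + 40)*(k + J)) = 8*((40 + J)*(J + k)) = 8*(40 + J)*(J + k))
h = -2355960 (h = (-701 + (8*19² + 320*19 + 320*4 + 8*19*4))*(-232) = (-701 + (8*361 + 6080 + 1280 + 608))*(-232) = (-701 + (2888 + 6080 + 1280 + 608))*(-232) = (-701 + 10856)*(-232) = 10155*(-232) = -2355960)
-h = -1*(-2355960) = 2355960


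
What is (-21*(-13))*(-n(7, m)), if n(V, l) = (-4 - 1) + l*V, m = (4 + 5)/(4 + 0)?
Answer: -11739/4 ≈ -2934.8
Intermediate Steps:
m = 9/4 ≈ 2.2500
n(V, l) = -5 + V*l
(-21*(-13))*(-n(7, m)) = (-21*(-13))*(-(-5 + 7*(9/4))) = 273*(-(-5 + 63/4)) = 273*(-1*43/4) = 273*(-43/4) = -11739/4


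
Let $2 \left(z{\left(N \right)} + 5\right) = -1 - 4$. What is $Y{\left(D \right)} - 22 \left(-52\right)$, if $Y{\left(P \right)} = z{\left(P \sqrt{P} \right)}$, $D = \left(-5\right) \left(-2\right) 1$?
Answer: $\frac{2273}{2} \approx 1136.5$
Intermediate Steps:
$z{\left(N \right)} = - \frac{15}{2}$ ($z{\left(N \right)} = -5 + \frac{-1 - 4}{2} = -5 + \frac{1}{2} \left(-5\right) = -5 - \frac{5}{2} = - \frac{15}{2}$)
$D = 10$ ($D = 10 \cdot 1 = 10$)
$Y{\left(P \right)} = - \frac{15}{2}$
$Y{\left(D \right)} - 22 \left(-52\right) = - \frac{15}{2} - 22 \left(-52\right) = - \frac{15}{2} - -1144 = - \frac{15}{2} + 1144 = \frac{2273}{2}$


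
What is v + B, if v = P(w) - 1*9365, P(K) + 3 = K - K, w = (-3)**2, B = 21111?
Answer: 11743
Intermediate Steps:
w = 9
P(K) = -3 (P(K) = -3 + (K - K) = -3 + 0 = -3)
v = -9368 (v = -3 - 1*9365 = -3 - 9365 = -9368)
v + B = -9368 + 21111 = 11743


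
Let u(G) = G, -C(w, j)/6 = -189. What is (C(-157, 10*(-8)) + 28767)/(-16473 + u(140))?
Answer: -29901/16333 ≈ -1.8307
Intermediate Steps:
C(w, j) = 1134 (C(w, j) = -6*(-189) = 1134)
(C(-157, 10*(-8)) + 28767)/(-16473 + u(140)) = (1134 + 28767)/(-16473 + 140) = 29901/(-16333) = 29901*(-1/16333) = -29901/16333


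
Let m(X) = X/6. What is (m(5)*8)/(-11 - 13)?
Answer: -5/18 ≈ -0.27778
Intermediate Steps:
m(X) = X/6 (m(X) = X*(1/6) = X/6)
(m(5)*8)/(-11 - 13) = (((1/6)*5)*8)/(-11 - 13) = ((5/6)*8)/(-24) = (20/3)*(-1/24) = -5/18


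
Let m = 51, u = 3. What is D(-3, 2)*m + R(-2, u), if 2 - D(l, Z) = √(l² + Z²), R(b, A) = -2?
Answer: 100 - 51*√13 ≈ -83.883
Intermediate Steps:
D(l, Z) = 2 - √(Z² + l²) (D(l, Z) = 2 - √(l² + Z²) = 2 - √(Z² + l²))
D(-3, 2)*m + R(-2, u) = (2 - √(2² + (-3)²))*51 - 2 = (2 - √(4 + 9))*51 - 2 = (2 - √13)*51 - 2 = (102 - 51*√13) - 2 = 100 - 51*√13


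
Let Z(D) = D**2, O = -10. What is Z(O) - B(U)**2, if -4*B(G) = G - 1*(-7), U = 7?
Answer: 351/4 ≈ 87.750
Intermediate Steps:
B(G) = -7/4 - G/4 (B(G) = -(G - 1*(-7))/4 = -(G + 7)/4 = -(7 + G)/4 = -7/4 - G/4)
Z(O) - B(U)**2 = (-10)**2 - (-7/4 - 1/4*7)**2 = 100 - (-7/4 - 7/4)**2 = 100 - (-7/2)**2 = 100 - 1*49/4 = 100 - 49/4 = 351/4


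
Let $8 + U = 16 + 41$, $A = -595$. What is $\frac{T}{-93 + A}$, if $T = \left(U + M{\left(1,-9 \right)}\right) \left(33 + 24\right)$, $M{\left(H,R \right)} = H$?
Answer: $- \frac{1425}{344} \approx -4.1424$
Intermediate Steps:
$U = 49$ ($U = -8 + \left(16 + 41\right) = -8 + 57 = 49$)
$T = 2850$ ($T = \left(49 + 1\right) \left(33 + 24\right) = 50 \cdot 57 = 2850$)
$\frac{T}{-93 + A} = \frac{2850}{-93 - 595} = \frac{2850}{-688} = 2850 \left(- \frac{1}{688}\right) = - \frac{1425}{344}$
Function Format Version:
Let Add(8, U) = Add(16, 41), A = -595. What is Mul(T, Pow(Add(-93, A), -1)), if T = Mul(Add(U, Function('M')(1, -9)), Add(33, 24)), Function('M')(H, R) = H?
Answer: Rational(-1425, 344) ≈ -4.1424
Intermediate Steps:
U = 49 (U = Add(-8, Add(16, 41)) = Add(-8, 57) = 49)
T = 2850 (T = Mul(Add(49, 1), Add(33, 24)) = Mul(50, 57) = 2850)
Mul(T, Pow(Add(-93, A), -1)) = Mul(2850, Pow(Add(-93, -595), -1)) = Mul(2850, Pow(-688, -1)) = Mul(2850, Rational(-1, 688)) = Rational(-1425, 344)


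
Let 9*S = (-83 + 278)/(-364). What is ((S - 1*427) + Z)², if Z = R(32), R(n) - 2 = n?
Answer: 1090122289/7056 ≈ 1.5450e+5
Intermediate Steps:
R(n) = 2 + n
Z = 34 (Z = 2 + 32 = 34)
S = -5/84 (S = ((-83 + 278)/(-364))/9 = (195*(-1/364))/9 = (⅑)*(-15/28) = -5/84 ≈ -0.059524)
((S - 1*427) + Z)² = ((-5/84 - 1*427) + 34)² = ((-5/84 - 427) + 34)² = (-35873/84 + 34)² = (-33017/84)² = 1090122289/7056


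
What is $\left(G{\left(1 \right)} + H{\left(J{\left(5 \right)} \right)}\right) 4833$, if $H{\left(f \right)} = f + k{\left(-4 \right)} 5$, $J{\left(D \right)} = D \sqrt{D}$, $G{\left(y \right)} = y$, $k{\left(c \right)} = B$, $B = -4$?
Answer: $-91827 + 24165 \sqrt{5} \approx -37792.0$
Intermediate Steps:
$k{\left(c \right)} = -4$
$J{\left(D \right)} = D^{\frac{3}{2}}$
$H{\left(f \right)} = -20 + f$ ($H{\left(f \right)} = f - 20 = -20 + f$)
$\left(G{\left(1 \right)} + H{\left(J{\left(5 \right)} \right)}\right) 4833 = \left(1 - \left(20 - 5^{\frac{3}{2}}\right)\right) 4833 = \left(1 - \left(20 - 5 \sqrt{5}\right)\right) 4833 = \left(-19 + 5 \sqrt{5}\right) 4833 = -91827 + 24165 \sqrt{5}$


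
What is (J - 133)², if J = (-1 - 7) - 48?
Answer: 35721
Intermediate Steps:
J = -56 (J = -8 - 48 = -56)
(J - 133)² = (-56 - 133)² = (-189)² = 35721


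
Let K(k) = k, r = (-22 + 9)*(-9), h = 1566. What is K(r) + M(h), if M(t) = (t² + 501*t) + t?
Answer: 3238605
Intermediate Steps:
r = 117 (r = -13*(-9) = 117)
M(t) = t² + 502*t
K(r) + M(h) = 117 + 1566*(502 + 1566) = 117 + 1566*2068 = 117 + 3238488 = 3238605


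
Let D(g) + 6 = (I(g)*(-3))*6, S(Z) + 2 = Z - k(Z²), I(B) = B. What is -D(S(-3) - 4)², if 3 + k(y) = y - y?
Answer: -10404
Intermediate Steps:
k(y) = -3 (k(y) = -3 + (y - y) = -3 + 0 = -3)
S(Z) = 1 + Z (S(Z) = -2 + (Z - 1*(-3)) = -2 + (Z + 3) = -2 + (3 + Z) = 1 + Z)
D(g) = -6 - 18*g (D(g) = -6 + (g*(-3))*6 = -6 - 3*g*6 = -6 - 18*g)
-D(S(-3) - 4)² = -(-6 - 18*((1 - 3) - 4))² = -(-6 - 18*(-2 - 4))² = -(-6 - 18*(-6))² = -(-6 + 108)² = -1*102² = -1*10404 = -10404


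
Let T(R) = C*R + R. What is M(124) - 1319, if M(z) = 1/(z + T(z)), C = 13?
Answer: -2453339/1860 ≈ -1319.0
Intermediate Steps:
T(R) = 14*R (T(R) = 13*R + R = 14*R)
M(z) = 1/(15*z) (M(z) = 1/(z + 14*z) = 1/(15*z))
M(124) - 1319 = (1/15)/124 - 1319 = (1/15)*(1/124) - 1319 = 1/1860 - 1319 = -2453339/1860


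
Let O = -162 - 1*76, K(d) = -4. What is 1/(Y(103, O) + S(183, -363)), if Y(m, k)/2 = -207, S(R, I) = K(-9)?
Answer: -1/418 ≈ -0.0023923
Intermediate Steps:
S(R, I) = -4
O = -238 (O = -162 - 76 = -238)
Y(m, k) = -414 (Y(m, k) = 2*(-207) = -414)
1/(Y(103, O) + S(183, -363)) = 1/(-414 - 4) = 1/(-418) = -1/418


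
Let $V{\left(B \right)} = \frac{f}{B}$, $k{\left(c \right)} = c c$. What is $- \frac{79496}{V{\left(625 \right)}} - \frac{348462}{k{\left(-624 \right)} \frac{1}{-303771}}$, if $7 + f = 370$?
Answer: $\frac{81531476339}{604032} \approx 1.3498 \cdot 10^{5}$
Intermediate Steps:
$f = 363$ ($f = -7 + 370 = 363$)
$k{\left(c \right)} = c^{2}$
$V{\left(B \right)} = \frac{363}{B}$
$- \frac{79496}{V{\left(625 \right)}} - \frac{348462}{k{\left(-624 \right)} \frac{1}{-303771}} = - \frac{79496}{363 \cdot \frac{1}{625}} - \frac{348462}{\left(-624\right)^{2} \frac{1}{-303771}} = - \frac{79496}{363 \cdot \frac{1}{625}} - \frac{348462}{389376 \left(- \frac{1}{303771}\right)} = - \frac{79496}{\frac{363}{625}} - \frac{348462}{- \frac{9984}{7789}} = \left(-79496\right) \frac{625}{363} - - \frac{452361753}{1664} = - \frac{49685000}{363} + \frac{452361753}{1664} = \frac{81531476339}{604032}$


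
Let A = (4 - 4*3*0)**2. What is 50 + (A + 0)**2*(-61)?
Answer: -15566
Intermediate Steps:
A = 16 (A = (4 - 12*0)**2 = (4 + 0)**2 = 4**2 = 16)
50 + (A + 0)**2*(-61) = 50 + (16 + 0)**2*(-61) = 50 + 16**2*(-61) = 50 + 256*(-61) = 50 - 15616 = -15566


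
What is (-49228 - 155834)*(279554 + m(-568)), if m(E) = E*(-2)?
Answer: -57558852780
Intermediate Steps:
m(E) = -2*E
(-49228 - 155834)*(279554 + m(-568)) = (-49228 - 155834)*(279554 - 2*(-568)) = -205062*(279554 + 1136) = -205062*280690 = -57558852780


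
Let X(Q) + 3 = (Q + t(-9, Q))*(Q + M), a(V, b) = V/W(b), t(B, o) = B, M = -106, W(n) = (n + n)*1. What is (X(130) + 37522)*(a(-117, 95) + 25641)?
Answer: 196927637679/190 ≈ 1.0365e+9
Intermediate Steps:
W(n) = 2*n (W(n) = (2*n)*1 = 2*n)
a(V, b) = V/(2*b) (a(V, b) = V/((2*b)) = V*(1/(2*b)) = V/(2*b))
X(Q) = -3 + (-106 + Q)*(-9 + Q) (X(Q) = -3 + (Q - 9)*(Q - 106) = -3 + (-9 + Q)*(-106 + Q) = -3 + (-106 + Q)*(-9 + Q))
(X(130) + 37522)*(a(-117, 95) + 25641) = ((951 + 130² - 115*130) + 37522)*((½)*(-117)/95 + 25641) = ((951 + 16900 - 14950) + 37522)*((½)*(-117)*(1/95) + 25641) = (2901 + 37522)*(-117/190 + 25641) = 40423*(4871673/190) = 196927637679/190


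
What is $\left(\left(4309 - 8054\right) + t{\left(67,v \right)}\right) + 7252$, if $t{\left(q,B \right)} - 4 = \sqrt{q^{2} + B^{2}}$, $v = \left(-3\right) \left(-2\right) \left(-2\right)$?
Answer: $3511 + \sqrt{4633} \approx 3579.1$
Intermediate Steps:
$v = -12$ ($v = 6 \left(-2\right) = -12$)
$t{\left(q,B \right)} = 4 + \sqrt{B^{2} + q^{2}}$ ($t{\left(q,B \right)} = 4 + \sqrt{q^{2} + B^{2}} = 4 + \sqrt{B^{2} + q^{2}}$)
$\left(\left(4309 - 8054\right) + t{\left(67,v \right)}\right) + 7252 = \left(\left(4309 - 8054\right) + \left(4 + \sqrt{\left(-12\right)^{2} + 67^{2}}\right)\right) + 7252 = \left(-3745 + \left(4 + \sqrt{144 + 4489}\right)\right) + 7252 = \left(-3745 + \left(4 + \sqrt{4633}\right)\right) + 7252 = \left(-3741 + \sqrt{4633}\right) + 7252 = 3511 + \sqrt{4633}$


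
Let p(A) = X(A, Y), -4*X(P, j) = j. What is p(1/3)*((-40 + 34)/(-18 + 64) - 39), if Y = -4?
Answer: -900/23 ≈ -39.130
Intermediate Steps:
X(P, j) = -j/4
p(A) = 1 (p(A) = -1/4*(-4) = 1)
p(1/3)*((-40 + 34)/(-18 + 64) - 39) = 1*((-40 + 34)/(-18 + 64) - 39) = 1*(-6/46 - 39) = 1*(-6*1/46 - 39) = 1*(-3/23 - 39) = 1*(-900/23) = -900/23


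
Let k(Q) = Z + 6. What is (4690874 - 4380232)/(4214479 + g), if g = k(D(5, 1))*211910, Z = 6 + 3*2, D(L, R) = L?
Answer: 310642/8028859 ≈ 0.038691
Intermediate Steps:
Z = 12 (Z = 6 + 6 = 12)
k(Q) = 18 (k(Q) = 12 + 6 = 18)
g = 3814380 (g = 18*211910 = 3814380)
(4690874 - 4380232)/(4214479 + g) = (4690874 - 4380232)/(4214479 + 3814380) = 310642/8028859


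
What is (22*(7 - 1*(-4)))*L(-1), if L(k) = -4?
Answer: -968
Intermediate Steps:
(22*(7 - 1*(-4)))*L(-1) = (22*(7 - 1*(-4)))*(-4) = (22*(7 + 4))*(-4) = (22*11)*(-4) = 242*(-4) = -968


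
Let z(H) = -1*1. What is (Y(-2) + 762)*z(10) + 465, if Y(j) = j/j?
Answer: -298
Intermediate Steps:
z(H) = -1
Y(j) = 1
(Y(-2) + 762)*z(10) + 465 = (1 + 762)*(-1) + 465 = 763*(-1) + 465 = -763 + 465 = -298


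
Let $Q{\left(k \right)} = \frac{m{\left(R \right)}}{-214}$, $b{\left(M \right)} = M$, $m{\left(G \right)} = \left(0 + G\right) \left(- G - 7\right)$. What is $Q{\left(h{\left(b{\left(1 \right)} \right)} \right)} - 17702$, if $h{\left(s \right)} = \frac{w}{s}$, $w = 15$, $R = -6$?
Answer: $- \frac{1894117}{107} \approx -17702.0$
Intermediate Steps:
$m{\left(G \right)} = G \left(-7 - G\right)$
$h{\left(s \right)} = \frac{15}{s}$
$Q{\left(k \right)} = - \frac{3}{107}$ ($Q{\left(k \right)} = \frac{\left(-1\right) \left(-6\right) \left(7 - 6\right)}{-214} = \left(-1\right) \left(-6\right) 1 \left(- \frac{1}{214}\right) = 6 \left(- \frac{1}{214}\right) = - \frac{3}{107}$)
$Q{\left(h{\left(b{\left(1 \right)} \right)} \right)} - 17702 = - \frac{3}{107} - 17702 = - \frac{1894117}{107}$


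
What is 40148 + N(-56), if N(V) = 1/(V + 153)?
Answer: 3894357/97 ≈ 40148.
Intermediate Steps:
N(V) = 1/(153 + V)
40148 + N(-56) = 40148 + 1/(153 - 56) = 40148 + 1/97 = 3894357/97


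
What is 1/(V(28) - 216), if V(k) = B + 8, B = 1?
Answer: -1/207 ≈ -0.0048309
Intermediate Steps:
V(k) = 9 (V(k) = 1 + 8 = 9)
1/(V(28) - 216) = 1/(9 - 216) = 1/(-207) = -1/207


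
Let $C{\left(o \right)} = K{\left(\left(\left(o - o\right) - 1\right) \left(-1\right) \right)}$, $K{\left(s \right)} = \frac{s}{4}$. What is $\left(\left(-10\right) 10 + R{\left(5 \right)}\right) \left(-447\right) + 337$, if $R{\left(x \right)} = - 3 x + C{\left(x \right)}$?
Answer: $\frac{206521}{4} \approx 51630.0$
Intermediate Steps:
$K{\left(s \right)} = \frac{s}{4}$ ($K{\left(s \right)} = s \frac{1}{4} = \frac{s}{4}$)
$C{\left(o \right)} = \frac{1}{4}$ ($C{\left(o \right)} = \frac{\left(\left(o - o\right) - 1\right) \left(-1\right)}{4} = \frac{\left(0 - 1\right) \left(-1\right)}{4} = \frac{\left(-1\right) \left(-1\right)}{4} = \frac{1}{4} \cdot 1 = \frac{1}{4}$)
$R{\left(x \right)} = \frac{1}{4} - 3 x$ ($R{\left(x \right)} = - 3 x + \frac{1}{4} = \frac{1}{4} - 3 x$)
$\left(\left(-10\right) 10 + R{\left(5 \right)}\right) \left(-447\right) + 337 = \left(\left(-10\right) 10 + \left(\frac{1}{4} - 15\right)\right) \left(-447\right) + 337 = \left(-100 + \left(\frac{1}{4} - 15\right)\right) \left(-447\right) + 337 = \left(-100 - \frac{59}{4}\right) \left(-447\right) + 337 = \left(- \frac{459}{4}\right) \left(-447\right) + 337 = \frac{205173}{4} + 337 = \frac{206521}{4}$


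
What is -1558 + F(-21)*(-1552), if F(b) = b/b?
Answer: -3110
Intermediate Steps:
F(b) = 1
-1558 + F(-21)*(-1552) = -1558 + 1*(-1552) = -1558 - 1552 = -3110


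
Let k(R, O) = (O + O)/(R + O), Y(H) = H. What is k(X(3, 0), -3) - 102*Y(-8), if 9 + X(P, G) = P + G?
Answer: 2450/3 ≈ 816.67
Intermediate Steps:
X(P, G) = -9 + G + P (X(P, G) = -9 + (P + G) = -9 + (G + P) = -9 + G + P)
k(R, O) = 2*O/(O + R) (k(R, O) = (2*O)/(O + R) = 2*O/(O + R))
k(X(3, 0), -3) - 102*Y(-8) = 2*(-3)/(-3 + (-9 + 0 + 3)) - 102*(-8) = 2*(-3)/(-3 - 6) + 816 = 2*(-3)/(-9) + 816 = 2*(-3)*(-⅑) + 816 = ⅔ + 816 = 2450/3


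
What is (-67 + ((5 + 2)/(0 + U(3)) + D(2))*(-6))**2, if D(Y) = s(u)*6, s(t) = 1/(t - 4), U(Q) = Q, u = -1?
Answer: 136161/25 ≈ 5446.4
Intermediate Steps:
s(t) = 1/(-4 + t)
D(Y) = -6/5 (D(Y) = 6/(-4 - 1) = 6/(-5) = -1/5*6 = -6/5)
(-67 + ((5 + 2)/(0 + U(3)) + D(2))*(-6))**2 = (-67 + ((5 + 2)/(0 + 3) - 6/5)*(-6))**2 = (-67 + (7/3 - 6/5)*(-6))**2 = (-67 + (17/15)*(-6))**2 = (-67 - 34/5)**2 = (-369/5)**2 = 136161/25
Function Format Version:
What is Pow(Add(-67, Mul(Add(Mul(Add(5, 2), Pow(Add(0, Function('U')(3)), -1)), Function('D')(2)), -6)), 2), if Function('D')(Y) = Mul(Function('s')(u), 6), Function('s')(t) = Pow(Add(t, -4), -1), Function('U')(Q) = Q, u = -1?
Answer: Rational(136161, 25) ≈ 5446.4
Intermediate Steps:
Function('s')(t) = Pow(Add(-4, t), -1)
Function('D')(Y) = Rational(-6, 5) (Function('D')(Y) = Mul(Pow(Add(-4, -1), -1), 6) = Mul(Pow(-5, -1), 6) = Mul(Rational(-1, 5), 6) = Rational(-6, 5))
Pow(Add(-67, Mul(Add(Mul(Add(5, 2), Pow(Add(0, Function('U')(3)), -1)), Function('D')(2)), -6)), 2) = Pow(Add(-67, Mul(Add(Mul(Add(5, 2), Pow(Add(0, 3), -1)), Rational(-6, 5)), -6)), 2) = Pow(Add(-67, Mul(Add(Mul(7, Pow(3, -1)), Rational(-6, 5)), -6)), 2) = Pow(Add(-67, Mul(Add(Mul(7, Rational(1, 3)), Rational(-6, 5)), -6)), 2) = Pow(Add(-67, Mul(Add(Rational(7, 3), Rational(-6, 5)), -6)), 2) = Pow(Add(-67, Mul(Rational(17, 15), -6)), 2) = Pow(Add(-67, Rational(-34, 5)), 2) = Pow(Rational(-369, 5), 2) = Rational(136161, 25)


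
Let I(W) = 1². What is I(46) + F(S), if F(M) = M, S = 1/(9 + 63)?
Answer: 73/72 ≈ 1.0139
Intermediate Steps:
I(W) = 1
S = 1/72 ≈ 0.013889
I(46) + F(S) = 1 + 1/72 = 73/72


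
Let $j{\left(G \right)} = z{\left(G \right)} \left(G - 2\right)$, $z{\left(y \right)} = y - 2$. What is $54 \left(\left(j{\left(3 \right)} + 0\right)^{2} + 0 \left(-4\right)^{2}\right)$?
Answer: $54$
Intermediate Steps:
$z{\left(y \right)} = -2 + y$
$j{\left(G \right)} = \left(-2 + G\right)^{2}$ ($j{\left(G \right)} = \left(-2 + G\right) \left(G - 2\right) = \left(-2 + G\right) \left(-2 + G\right) = \left(-2 + G\right)^{2}$)
$54 \left(\left(j{\left(3 \right)} + 0\right)^{2} + 0 \left(-4\right)^{2}\right) = 54 \left(\left(\left(-2 + 3\right)^{2} + 0\right)^{2} + 0 \left(-4\right)^{2}\right) = 54 \left(\left(1^{2} + 0\right)^{2} + 0 \cdot 16\right) = 54 \left(\left(1 + 0\right)^{2} + 0\right) = 54 \left(1^{2} + 0\right) = 54 \left(1 + 0\right) = 54 \cdot 1 = 54$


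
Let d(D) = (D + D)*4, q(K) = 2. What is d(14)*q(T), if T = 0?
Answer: 224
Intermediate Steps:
d(D) = 8*D (d(D) = (2*D)*4 = 8*D)
d(14)*q(T) = (8*14)*2 = 112*2 = 224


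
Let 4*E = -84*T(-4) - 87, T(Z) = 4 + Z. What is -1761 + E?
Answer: -7131/4 ≈ -1782.8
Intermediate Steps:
E = -87/4 (E = (-84*(4 - 4) - 87)/4 = (-84*0 - 87)/4 = (0 - 87)/4 = (¼)*(-87) = -87/4 ≈ -21.750)
-1761 + E = -1761 - 87/4 = -7131/4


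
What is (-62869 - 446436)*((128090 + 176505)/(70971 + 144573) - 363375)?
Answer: 39890293684048525/215544 ≈ 1.8507e+11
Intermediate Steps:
(-62869 - 446436)*((128090 + 176505)/(70971 + 144573) - 363375) = -509305*(304595/215544 - 363375) = -509305*(-78322996405/215544) = 39890293684048525/215544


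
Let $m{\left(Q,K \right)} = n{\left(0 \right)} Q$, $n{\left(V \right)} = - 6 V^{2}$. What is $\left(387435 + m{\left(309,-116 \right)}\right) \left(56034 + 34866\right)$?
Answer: $35217841500$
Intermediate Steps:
$m{\left(Q,K \right)} = 0$ ($m{\left(Q,K \right)} = - 6 \cdot 0^{2} Q = \left(-6\right) 0 Q = 0 Q = 0$)
$\left(387435 + m{\left(309,-116 \right)}\right) \left(56034 + 34866\right) = \left(387435 + 0\right) \left(56034 + 34866\right) = 387435 \cdot 90900 = 35217841500$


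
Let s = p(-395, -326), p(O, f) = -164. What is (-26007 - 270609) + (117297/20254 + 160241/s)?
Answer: -12054665861/40508 ≈ -2.9759e+5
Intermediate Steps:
s = -164
(-26007 - 270609) + (117297/20254 + 160241/s) = (-26007 - 270609) + (117297/20254 + 160241/(-164)) = -296616 + (117297*(1/20254) + 160241*(-1/164)) = -296616 + (117297/20254 - 160241/164) = -296616 - 39344933/40508 = -12054665861/40508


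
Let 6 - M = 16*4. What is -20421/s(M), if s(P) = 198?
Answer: -2269/22 ≈ -103.14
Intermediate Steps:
M = -58 (M = 6 - 16*4 = 6 - 1*64 = 6 - 64 = -58)
-20421/s(M) = -20421/198 = -20421*1/198 = -2269/22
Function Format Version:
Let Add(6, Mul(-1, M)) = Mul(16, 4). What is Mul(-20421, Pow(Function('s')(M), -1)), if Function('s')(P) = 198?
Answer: Rational(-2269, 22) ≈ -103.14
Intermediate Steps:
M = -58 (M = Add(6, Mul(-1, Mul(16, 4))) = Add(6, Mul(-1, 64)) = Add(6, -64) = -58)
Mul(-20421, Pow(Function('s')(M), -1)) = Mul(-20421, Pow(198, -1)) = Mul(-20421, Rational(1, 198)) = Rational(-2269, 22)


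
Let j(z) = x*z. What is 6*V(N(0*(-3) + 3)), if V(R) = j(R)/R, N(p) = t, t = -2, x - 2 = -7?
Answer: -30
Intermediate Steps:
x = -5 (x = 2 - 7 = -5)
j(z) = -5*z
N(p) = -2
V(R) = -5 (V(R) = (-5*R)/R = -5)
6*V(N(0*(-3) + 3)) = 6*(-5) = -30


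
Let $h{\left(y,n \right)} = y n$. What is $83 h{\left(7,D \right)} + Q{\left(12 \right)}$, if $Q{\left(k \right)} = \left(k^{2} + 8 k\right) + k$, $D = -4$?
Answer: $-2072$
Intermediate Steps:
$Q{\left(k \right)} = k^{2} + 9 k$
$h{\left(y,n \right)} = n y$
$83 h{\left(7,D \right)} + Q{\left(12 \right)} = 83 \left(\left(-4\right) 7\right) + 12 \left(9 + 12\right) = 83 \left(-28\right) + 12 \cdot 21 = -2324 + 252 = -2072$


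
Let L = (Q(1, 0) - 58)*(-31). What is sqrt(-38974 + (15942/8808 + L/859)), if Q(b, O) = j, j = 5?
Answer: I*sqrt(15492158954127453)/630506 ≈ 197.41*I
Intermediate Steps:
Q(b, O) = 5
L = 1643 (L = (5 - 58)*(-31) = -53*(-31) = 1643)
sqrt(-38974 + (15942/8808 + L/859)) = sqrt(-38974 + (15942/8808 + 1643/859)) = sqrt(-38974 + (15942*(1/8808) + 1643*(1/859))) = sqrt(-38974 + (2657/1468 + 1643/859)) = sqrt(-38974 + 4694287/1261012) = sqrt(-49141987401/1261012) = I*sqrt(15492158954127453)/630506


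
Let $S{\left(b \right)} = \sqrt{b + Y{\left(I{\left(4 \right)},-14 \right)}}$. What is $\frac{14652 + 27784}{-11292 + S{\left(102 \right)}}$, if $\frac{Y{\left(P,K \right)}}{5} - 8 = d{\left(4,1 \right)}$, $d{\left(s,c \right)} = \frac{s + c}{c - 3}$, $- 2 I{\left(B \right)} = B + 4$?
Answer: $- \frac{958374624}{255018269} - \frac{42436 \sqrt{518}}{255018269} \approx -3.7618$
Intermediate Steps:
$I{\left(B \right)} = -2 - \frac{B}{2}$ ($I{\left(B \right)} = - \frac{B + 4}{2} = - \frac{4 + B}{2} = -2 - \frac{B}{2}$)
$d{\left(s,c \right)} = \frac{c + s}{-3 + c}$
$Y{\left(P,K \right)} = \frac{55}{2}$ ($Y{\left(P,K \right)} = 40 + 5 \frac{1 + 4}{-3 + 1} = 40 + 5 \frac{1}{-2} \cdot 5 = 40 + 5 \left(\left(- \frac{1}{2}\right) 5\right) = 40 + 5 \left(- \frac{5}{2}\right) = 40 - \frac{25}{2} = \frac{55}{2}$)
$S{\left(b \right)} = \sqrt{\frac{55}{2} + b}$ ($S{\left(b \right)} = \sqrt{b + \frac{55}{2}} = \sqrt{\frac{55}{2} + b}$)
$\frac{14652 + 27784}{-11292 + S{\left(102 \right)}} = \frac{14652 + 27784}{-11292 + \frac{\sqrt{110 + 4 \cdot 102}}{2}} = \frac{42436}{-11292 + \frac{\sqrt{110 + 408}}{2}} = \frac{42436}{-11292 + \frac{\sqrt{518}}{2}}$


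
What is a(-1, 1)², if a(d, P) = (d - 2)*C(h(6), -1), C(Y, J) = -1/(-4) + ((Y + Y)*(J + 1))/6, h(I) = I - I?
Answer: 9/16 ≈ 0.56250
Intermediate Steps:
h(I) = 0
C(Y, J) = ¼ + Y*(1 + J)/3 (C(Y, J) = -1*(-¼) + ((2*Y)*(1 + J))*(⅙) = ¼ + (2*Y*(1 + J))*(⅙) = ¼ + Y*(1 + J)/3)
a(d, P) = -½ + d/4 (a(d, P) = (d - 2)*(¼ + (⅓)*0 + (⅓)*(-1)*0) = (-2 + d)*(¼ + 0 + 0) = (-2 + d)*(¼) = -½ + d/4)
a(-1, 1)² = (-½ + (¼)*(-1))² = (-½ - ¼)² = (-¾)² = 9/16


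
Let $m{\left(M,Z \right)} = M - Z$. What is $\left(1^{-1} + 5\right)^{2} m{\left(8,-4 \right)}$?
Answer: $432$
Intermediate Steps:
$\left(1^{-1} + 5\right)^{2} m{\left(8,-4 \right)} = \left(1^{-1} + 5\right)^{2} \left(8 - -4\right) = \left(1 + 5\right)^{2} \left(8 + 4\right) = 6^{2} \cdot 12 = 36 \cdot 12 = 432$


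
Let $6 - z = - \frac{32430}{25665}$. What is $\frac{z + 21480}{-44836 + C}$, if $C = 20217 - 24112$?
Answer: $- \frac{36764708}{83378741} \approx -0.44094$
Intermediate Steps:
$z = \frac{12428}{1711}$ ($z = 6 - - \frac{32430}{25665} = 6 - \left(-32430\right) \frac{1}{25665} = 6 - - \frac{2162}{1711} = 6 + \frac{2162}{1711} = \frac{12428}{1711} \approx 7.2636$)
$C = -3895$ ($C = 20217 - 24112 = -3895$)
$\frac{z + 21480}{-44836 + C} = \frac{\frac{12428}{1711} + 21480}{-44836 - 3895} = \frac{36764708}{1711 \left(-48731\right)} = \frac{36764708}{1711} \left(- \frac{1}{48731}\right) = - \frac{36764708}{83378741}$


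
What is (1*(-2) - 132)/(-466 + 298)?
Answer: 67/84 ≈ 0.79762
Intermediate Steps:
(1*(-2) - 132)/(-466 + 298) = (-2 - 132)/(-168) = -134*(-1/168) = 67/84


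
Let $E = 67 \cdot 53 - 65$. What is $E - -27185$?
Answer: $30671$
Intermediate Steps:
$E = 3486$ ($E = 3551 - 65 = 3486$)
$E - -27185 = 3486 - -27185 = 3486 + 27185 = 30671$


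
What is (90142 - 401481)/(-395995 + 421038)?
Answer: -3941/317 ≈ -12.432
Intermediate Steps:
(90142 - 401481)/(-395995 + 421038) = -311339/25043 = -311339*1/25043 = -3941/317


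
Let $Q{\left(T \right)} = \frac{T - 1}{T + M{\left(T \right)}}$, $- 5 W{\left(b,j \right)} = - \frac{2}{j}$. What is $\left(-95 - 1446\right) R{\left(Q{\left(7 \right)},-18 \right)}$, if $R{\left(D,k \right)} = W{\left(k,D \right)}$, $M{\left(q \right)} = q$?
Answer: $- \frac{21574}{15} \approx -1438.3$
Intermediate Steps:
$W{\left(b,j \right)} = \frac{2}{5 j}$ ($W{\left(b,j \right)} = - \frac{\left(-2\right) \frac{1}{j}}{5} = \frac{2}{5 j}$)
$Q{\left(T \right)} = \frac{-1 + T}{2 T}$ ($Q{\left(T \right)} = \frac{T - 1}{T + T} = \frac{-1 + T}{2 T}$)
$R{\left(D,k \right)} = \frac{2}{5 D}$
$\left(-95 - 1446\right) R{\left(Q{\left(7 \right)},-18 \right)} = \left(-95 - 1446\right) \frac{2}{5 \frac{-1 + 7}{2 \cdot 7}} = - 1541 \frac{2}{5 \cdot \frac{1}{2} \cdot \frac{1}{7} \cdot 6} = - 1541 \frac{2}{5 \cdot \frac{3}{7}} = - 1541 \cdot \frac{2}{5} \cdot \frac{7}{3} = \left(-1541\right) \frac{14}{15} = - \frac{21574}{15}$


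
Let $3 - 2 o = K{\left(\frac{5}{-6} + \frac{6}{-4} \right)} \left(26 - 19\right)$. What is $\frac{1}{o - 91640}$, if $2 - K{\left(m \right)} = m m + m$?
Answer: $- \frac{18}{1649423} \approx -1.0913 \cdot 10^{-5}$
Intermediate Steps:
$K{\left(m \right)} = 2 - m - m^{2}$ ($K{\left(m \right)} = 2 - \left(m m + m\right) = 2 - \left(m^{2} + m\right) = 2 - \left(m + m^{2}\right) = 2 - m - m^{2}$)
$o = \frac{97}{18}$ ($o = \frac{3}{2} - \frac{\left(2 - \left(\frac{5}{-6} + \frac{6}{-4}\right) - \left(\frac{5}{-6} + \frac{6}{-4}\right)^{2}\right) \left(26 - 19\right)}{2} = \frac{3}{2} - \frac{\left(2 - \left(5 \left(- \frac{1}{6}\right) + 6 \left(- \frac{1}{4}\right)\right) - \left(5 \left(- \frac{1}{6}\right) + 6 \left(- \frac{1}{4}\right)\right)^{2}\right) 7}{2} = \frac{3}{2} - \frac{\left(2 - \left(- \frac{5}{6} - \frac{3}{2}\right) - \left(- \frac{5}{6} - \frac{3}{2}\right)^{2}\right) 7}{2} = \frac{3}{2} - \frac{\left(2 - - \frac{7}{3} - \left(- \frac{7}{3}\right)^{2}\right) 7}{2} = \frac{3}{2} - \frac{\left(2 + \frac{7}{3} - \frac{49}{9}\right) 7}{2} = \frac{3}{2} - \frac{\left(- \frac{10}{9}\right) 7}{2} = \frac{3}{2} - - \frac{35}{9} = \frac{3}{2} + \frac{35}{9} = \frac{97}{18} \approx 5.3889$)
$\frac{1}{o - 91640} = \frac{1}{\frac{97}{18} - 91640} = \frac{1}{- \frac{1649423}{18}} = - \frac{18}{1649423}$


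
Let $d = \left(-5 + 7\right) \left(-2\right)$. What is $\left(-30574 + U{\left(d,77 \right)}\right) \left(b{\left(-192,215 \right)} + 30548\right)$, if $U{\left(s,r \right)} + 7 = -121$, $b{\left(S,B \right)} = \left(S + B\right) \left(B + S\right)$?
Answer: $-954126054$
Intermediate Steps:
$b{\left(S,B \right)} = \left(B + S\right)^{2}$ ($b{\left(S,B \right)} = \left(B + S\right) \left(B + S\right) = \left(B + S\right)^{2}$)
$d = -4$ ($d = 2 \left(-2\right) = -4$)
$U{\left(s,r \right)} = -128$ ($U{\left(s,r \right)} = -7 - 121 = -128$)
$\left(-30574 + U{\left(d,77 \right)}\right) \left(b{\left(-192,215 \right)} + 30548\right) = \left(-30574 - 128\right) \left(\left(215 - 192\right)^{2} + 30548\right) = - 30702 \left(23^{2} + 30548\right) = - 30702 \left(529 + 30548\right) = \left(-30702\right) 31077 = -954126054$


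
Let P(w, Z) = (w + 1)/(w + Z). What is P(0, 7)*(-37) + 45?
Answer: 278/7 ≈ 39.714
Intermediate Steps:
P(w, Z) = (1 + w)/(Z + w)
P(0, 7)*(-37) + 45 = ((1 + 0)/(7 + 0))*(-37) + 45 = (1/7)*(-37) + 45 = -37/7 + 45 = 278/7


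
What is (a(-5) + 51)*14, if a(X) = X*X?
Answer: 1064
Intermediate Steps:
a(X) = X²
(a(-5) + 51)*14 = ((-5)² + 51)*14 = (25 + 51)*14 = 76*14 = 1064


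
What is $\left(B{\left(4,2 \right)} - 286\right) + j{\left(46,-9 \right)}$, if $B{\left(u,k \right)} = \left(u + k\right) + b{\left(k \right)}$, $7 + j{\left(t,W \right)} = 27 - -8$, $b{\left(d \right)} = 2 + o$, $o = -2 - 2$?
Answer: $-254$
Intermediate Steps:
$o = -4$ ($o = -2 - 2 = -4$)
$b{\left(d \right)} = -2$ ($b{\left(d \right)} = 2 - 4 = -2$)
$j{\left(t,W \right)} = 28$ ($j{\left(t,W \right)} = -7 + \left(27 - -8\right) = -7 + \left(27 + 8\right) = -7 + 35 = 28$)
$B{\left(u,k \right)} = -2 + k + u$ ($B{\left(u,k \right)} = \left(u + k\right) - 2 = \left(k + u\right) - 2 = -2 + k + u$)
$\left(B{\left(4,2 \right)} - 286\right) + j{\left(46,-9 \right)} = \left(\left(-2 + 2 + 4\right) - 286\right) + 28 = \left(4 - 286\right) + 28 = -282 + 28 = -254$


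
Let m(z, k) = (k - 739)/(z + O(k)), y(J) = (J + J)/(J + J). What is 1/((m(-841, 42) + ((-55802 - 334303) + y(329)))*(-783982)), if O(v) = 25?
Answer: 24/7340012267441 ≈ 3.2697e-12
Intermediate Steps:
y(J) = 1 (y(J) = (2*J)/((2*J)) = (2*J)*(1/(2*J)) = 1)
m(z, k) = (-739 + k)/(25 + z) (m(z, k) = (k - 739)/(z + 25) = (-739 + k)/(25 + z))
1/((m(-841, 42) + ((-55802 - 334303) + y(329)))*(-783982)) = 1/(((-739 + 42)/(25 - 841) + ((-55802 - 334303) + 1))*(-783982)) = -1/783982/(-697/(-816) + (-390105 + 1)) = -1/783982/(-1/816*(-697) - 390104) = -1/783982/(41/48 - 390104) = -1/783982/(-18724951/48) = -48/18724951*(-1/783982) = 24/7340012267441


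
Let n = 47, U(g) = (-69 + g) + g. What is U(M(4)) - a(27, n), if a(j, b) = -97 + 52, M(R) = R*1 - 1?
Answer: -18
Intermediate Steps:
M(R) = -1 + R (M(R) = R - 1 = -1 + R)
U(g) = -69 + 2*g
a(j, b) = -45
U(M(4)) - a(27, n) = (-69 + 2*(-1 + 4)) - 1*(-45) = (-69 + 2*3) + 45 = (-69 + 6) + 45 = -63 + 45 = -18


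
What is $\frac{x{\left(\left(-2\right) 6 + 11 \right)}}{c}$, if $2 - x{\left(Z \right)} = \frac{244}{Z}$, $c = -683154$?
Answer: $- \frac{41}{113859} \approx -0.00036009$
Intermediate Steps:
$x{\left(Z \right)} = 2 - \frac{244}{Z}$
$\frac{x{\left(\left(-2\right) 6 + 11 \right)}}{c} = \frac{2 - \frac{244}{\left(-2\right) 6 + 11}}{-683154} = \left(2 - \frac{244}{-12 + 11}\right) \left(- \frac{1}{683154}\right) = \left(2 - \frac{244}{-1}\right) \left(- \frac{1}{683154}\right) = \left(2 - -244\right) \left(- \frac{1}{683154}\right) = \left(2 + 244\right) \left(- \frac{1}{683154}\right) = 246 \left(- \frac{1}{683154}\right) = - \frac{41}{113859}$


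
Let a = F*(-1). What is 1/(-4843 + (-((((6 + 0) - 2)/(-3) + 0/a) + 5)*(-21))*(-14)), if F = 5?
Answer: -1/5921 ≈ -0.00016889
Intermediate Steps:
a = -5 (a = 5*(-1) = -5)
1/(-4843 + (-((((6 + 0) - 2)/(-3) + 0/a) + 5)*(-21))*(-14)) = 1/(-4843 + (-((((6 + 0) - 2)/(-3) + 0/(-5)) + 5)*(-21))*(-14)) = 1/(-4843 + (-(((6 - 2)*(-1/3) + 0*(-1/5)) + 5)*(-21))*(-14)) = 1/(-4843 + (-((4*(-1/3) + 0) + 5)*(-21))*(-14)) = 1/(-4843 + (-((-4/3 + 0) + 5)*(-21))*(-14)) = 1/(-4843 + (-(-4/3 + 5)*(-21))*(-14)) = 1/(-4843 + (-1*11/3*(-21))*(-14)) = 1/(-4843 - 11/3*(-21)*(-14)) = 1/(-4843 + 77*(-14)) = 1/(-4843 - 1078) = 1/(-5921) = -1/5921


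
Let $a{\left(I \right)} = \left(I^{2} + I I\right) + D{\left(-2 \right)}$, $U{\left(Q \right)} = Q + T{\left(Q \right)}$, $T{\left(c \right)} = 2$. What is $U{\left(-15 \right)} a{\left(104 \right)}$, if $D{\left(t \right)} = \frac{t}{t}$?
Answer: $-281229$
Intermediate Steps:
$D{\left(t \right)} = 1$
$U{\left(Q \right)} = 2 + Q$ ($U{\left(Q \right)} = Q + 2 = 2 + Q$)
$a{\left(I \right)} = 1 + 2 I^{2}$ ($a{\left(I \right)} = \left(I^{2} + I I\right) + 1 = \left(I^{2} + I^{2}\right) + 1 = 2 I^{2} + 1 = 1 + 2 I^{2}$)
$U{\left(-15 \right)} a{\left(104 \right)} = \left(2 - 15\right) \left(1 + 2 \cdot 104^{2}\right) = - 13 \left(1 + 2 \cdot 10816\right) = - 13 \left(1 + 21632\right) = \left(-13\right) 21633 = -281229$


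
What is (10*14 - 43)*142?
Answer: 13774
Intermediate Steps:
(10*14 - 43)*142 = (140 - 43)*142 = 97*142 = 13774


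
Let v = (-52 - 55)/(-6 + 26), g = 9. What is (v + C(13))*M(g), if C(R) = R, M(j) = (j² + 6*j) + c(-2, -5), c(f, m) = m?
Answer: 1989/2 ≈ 994.50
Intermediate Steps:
v = -107/20 ≈ -5.3500
M(j) = -5 + j² + 6*j (M(j) = (j² + 6*j) - 5 = -5 + j² + 6*j)
(v + C(13))*M(g) = (-107/20 + 13)*(-5 + 9² + 6*9) = 153*(-5 + 81 + 54)/20 = (153/20)*130 = 1989/2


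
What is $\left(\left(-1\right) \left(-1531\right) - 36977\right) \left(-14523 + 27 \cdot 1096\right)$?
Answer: $-534135774$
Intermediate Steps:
$\left(\left(-1\right) \left(-1531\right) - 36977\right) \left(-14523 + 27 \cdot 1096\right) = \left(1531 - 36977\right) \left(-14523 + 29592\right) = \left(-35446\right) 15069 = -534135774$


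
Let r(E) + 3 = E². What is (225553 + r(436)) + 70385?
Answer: 486031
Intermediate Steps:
r(E) = -3 + E²
(225553 + r(436)) + 70385 = (225553 + (-3 + 436²)) + 70385 = (225553 + (-3 + 190096)) + 70385 = (225553 + 190093) + 70385 = 415646 + 70385 = 486031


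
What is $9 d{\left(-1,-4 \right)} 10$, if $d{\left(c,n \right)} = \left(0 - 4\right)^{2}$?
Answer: $1440$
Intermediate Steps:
$d{\left(c,n \right)} = 16$ ($d{\left(c,n \right)} = \left(-4\right)^{2} = 16$)
$9 d{\left(-1,-4 \right)} 10 = 9 \cdot 16 \cdot 10 = 144 \cdot 10 = 1440$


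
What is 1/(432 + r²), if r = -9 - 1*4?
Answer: 1/601 ≈ 0.0016639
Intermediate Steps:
r = -13 (r = -9 - 4 = -13)
1/(432 + r²) = 1/(432 + (-13)²) = 1/(432 + 169) = 1/601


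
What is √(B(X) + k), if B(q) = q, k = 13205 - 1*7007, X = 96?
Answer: √6294 ≈ 79.335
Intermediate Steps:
k = 6198 (k = 13205 - 7007 = 6198)
√(B(X) + k) = √(96 + 6198) = √6294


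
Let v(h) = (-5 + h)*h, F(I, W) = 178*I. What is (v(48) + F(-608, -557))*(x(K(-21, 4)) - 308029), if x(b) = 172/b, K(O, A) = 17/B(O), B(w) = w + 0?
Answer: 556289546800/17 ≈ 3.2723e+10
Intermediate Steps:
B(w) = w
K(O, A) = 17/O
v(h) = h*(-5 + h)
(v(48) + F(-608, -557))*(x(K(-21, 4)) - 308029) = (48*(-5 + 48) + 178*(-608))*(172/((17/(-21))) - 308029) = (48*43 - 108224)*(172/((17*(-1/21))) - 308029) = (2064 - 108224)*(172/(-17/21) - 308029) = -106160*(172*(-21/17) - 308029) = -106160*(-3612/17 - 308029) = -106160*(-5240105/17) = 556289546800/17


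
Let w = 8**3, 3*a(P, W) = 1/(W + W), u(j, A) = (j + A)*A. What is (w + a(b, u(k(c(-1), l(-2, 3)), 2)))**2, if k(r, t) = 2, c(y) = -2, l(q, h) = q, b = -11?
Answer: 604028929/2304 ≈ 2.6217e+5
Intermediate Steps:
u(j, A) = A*(A + j) (u(j, A) = (A + j)*A = A*(A + j))
a(P, W) = 1/(6*W) (a(P, W) = 1/(3*(W + W)) = 1/(3*((2*W))) = (1/(2*W))/3 = 1/(6*W))
w = 512
(w + a(b, u(k(c(-1), l(-2, 3)), 2)))**2 = (512 + 1/(6*((2*(2 + 2)))))**2 = (512 + 1/(6*((2*4))))**2 = (512 + (1/6)/8)**2 = (512 + (1/6)*(1/8))**2 = (512 + 1/48)**2 = (24577/48)**2 = 604028929/2304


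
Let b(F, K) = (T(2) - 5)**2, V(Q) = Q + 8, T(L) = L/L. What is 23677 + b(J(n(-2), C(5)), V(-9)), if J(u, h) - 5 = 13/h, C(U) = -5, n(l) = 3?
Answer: 23693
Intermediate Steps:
T(L) = 1
V(Q) = 8 + Q
J(u, h) = 5 + 13/h
b(F, K) = 16 (b(F, K) = (1 - 5)**2 = (-4)**2 = 16)
23677 + b(J(n(-2), C(5)), V(-9)) = 23677 + 16 = 23693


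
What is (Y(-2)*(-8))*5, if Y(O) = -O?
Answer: -80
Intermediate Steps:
(Y(-2)*(-8))*5 = (-1*(-2)*(-8))*5 = (2*(-8))*5 = -16*5 = -80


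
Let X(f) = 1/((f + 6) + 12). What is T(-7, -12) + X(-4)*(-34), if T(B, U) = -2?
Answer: -31/7 ≈ -4.4286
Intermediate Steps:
X(f) = 1/(18 + f) (X(f) = 1/((6 + f) + 12) = 1/(18 + f))
T(-7, -12) + X(-4)*(-34) = -2 - 34/(18 - 4) = -2 - 34/14 = -2 + (1/14)*(-34) = -2 - 17/7 = -31/7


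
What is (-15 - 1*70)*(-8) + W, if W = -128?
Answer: 552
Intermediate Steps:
(-15 - 1*70)*(-8) + W = (-15 - 1*70)*(-8) - 128 = (-15 - 70)*(-8) - 128 = -85*(-8) - 128 = 680 - 128 = 552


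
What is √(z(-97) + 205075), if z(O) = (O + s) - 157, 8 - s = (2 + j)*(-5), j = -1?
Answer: √204834 ≈ 452.59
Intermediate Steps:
s = 13 (s = 8 - (2 - 1)*(-5) = 8 - (-5) = 8 - 1*(-5) = 8 + 5 = 13)
z(O) = -144 + O (z(O) = (O + 13) - 157 = (13 + O) - 157 = -144 + O)
√(z(-97) + 205075) = √((-144 - 97) + 205075) = √(-241 + 205075) = √204834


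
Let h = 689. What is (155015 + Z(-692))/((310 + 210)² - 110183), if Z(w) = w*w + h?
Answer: 634568/160217 ≈ 3.9607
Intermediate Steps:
Z(w) = 689 + w² (Z(w) = w*w + 689 = w² + 689 = 689 + w²)
(155015 + Z(-692))/((310 + 210)² - 110183) = (155015 + (689 + (-692)²))/((310 + 210)² - 110183) = (155015 + (689 + 478864))/(520² - 110183) = (155015 + 479553)/(270400 - 110183) = 634568/160217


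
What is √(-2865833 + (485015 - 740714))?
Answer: 2*I*√780383 ≈ 1766.8*I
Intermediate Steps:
√(-2865833 + (485015 - 740714)) = √(-2865833 - 255699) = √(-3121532) = 2*I*√780383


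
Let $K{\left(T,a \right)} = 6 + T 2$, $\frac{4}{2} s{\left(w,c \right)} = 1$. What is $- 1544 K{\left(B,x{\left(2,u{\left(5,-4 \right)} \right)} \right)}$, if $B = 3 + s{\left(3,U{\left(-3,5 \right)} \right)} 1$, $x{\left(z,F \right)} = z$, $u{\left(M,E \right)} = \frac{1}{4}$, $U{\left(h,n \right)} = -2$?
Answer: $-20072$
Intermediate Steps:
$u{\left(M,E \right)} = \frac{1}{4}$
$s{\left(w,c \right)} = \frac{1}{2}$ ($s{\left(w,c \right)} = \frac{1}{2} \cdot 1 = \frac{1}{2}$)
$B = \frac{7}{2}$ ($B = 3 + \frac{1}{2} \cdot 1 = 3 + \frac{1}{2} = \frac{7}{2} \approx 3.5$)
$K{\left(T,a \right)} = 6 + 2 T$
$- 1544 K{\left(B,x{\left(2,u{\left(5,-4 \right)} \right)} \right)} = - 1544 \left(6 + 2 \cdot \frac{7}{2}\right) = - 1544 \left(6 + 7\right) = \left(-1544\right) 13 = -20072$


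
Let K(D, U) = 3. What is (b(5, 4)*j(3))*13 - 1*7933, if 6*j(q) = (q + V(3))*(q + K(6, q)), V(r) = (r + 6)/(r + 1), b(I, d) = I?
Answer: -30367/4 ≈ -7591.8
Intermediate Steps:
V(r) = (6 + r)/(1 + r)
j(q) = (3 + q)*(9/4 + q)/6 (j(q) = ((q + (6 + 3)/(1 + 3))*(q + 3))/6 = ((q + 9/4)*(3 + q))/6 = ((9/4 + q)*(3 + q))/6 = ((3 + q)*(9/4 + q))/6 = (3 + q)*(9/4 + q)/6)
(b(5, 4)*j(3))*13 - 1*7933 = (5*(9/8 + (⅙)*3² + (7/8)*3))*13 - 1*7933 = (5*(9/8 + (⅙)*9 + 21/8))*13 - 7933 = (5*(9/8 + 3/2 + 21/8))*13 - 7933 = (5*(21/4))*13 - 7933 = (105/4)*13 - 7933 = 1365/4 - 7933 = -30367/4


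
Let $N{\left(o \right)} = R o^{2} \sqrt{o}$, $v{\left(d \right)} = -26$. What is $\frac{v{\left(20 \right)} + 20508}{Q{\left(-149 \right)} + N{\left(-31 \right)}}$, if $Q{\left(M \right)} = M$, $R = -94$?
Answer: $- \frac{435974}{36138171491} + \frac{264317284 i \sqrt{31}}{36138171491} \approx -1.2064 \cdot 10^{-5} + 0.040723 i$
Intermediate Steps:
$N{\left(o \right)} = - 94 o^{\frac{5}{2}}$ ($N{\left(o \right)} = - 94 o^{2} \sqrt{o} = - 94 o^{\frac{5}{2}}$)
$\frac{v{\left(20 \right)} + 20508}{Q{\left(-149 \right)} + N{\left(-31 \right)}} = \frac{-26 + 20508}{-149 - 94 \left(-31\right)^{\frac{5}{2}}} = \frac{20482}{-149 - 94 \cdot 961 i \sqrt{31}} = \frac{20482}{-149 - 90334 i \sqrt{31}}$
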